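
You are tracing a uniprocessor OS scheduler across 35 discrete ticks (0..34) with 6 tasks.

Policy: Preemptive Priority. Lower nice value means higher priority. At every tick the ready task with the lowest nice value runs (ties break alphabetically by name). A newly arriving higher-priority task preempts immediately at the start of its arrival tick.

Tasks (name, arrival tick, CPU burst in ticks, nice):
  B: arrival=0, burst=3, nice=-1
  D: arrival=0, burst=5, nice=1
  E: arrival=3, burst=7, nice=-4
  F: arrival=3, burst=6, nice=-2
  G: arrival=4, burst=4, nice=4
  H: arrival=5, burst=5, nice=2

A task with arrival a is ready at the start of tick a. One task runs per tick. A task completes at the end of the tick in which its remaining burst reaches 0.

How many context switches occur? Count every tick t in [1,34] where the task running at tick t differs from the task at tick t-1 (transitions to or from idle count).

t=0: ready={B,D} → run B
t=1: ready={B,D} → run B
t=2: ready={B,D} → run B
t=3: ready={D,E,F} → run E
t=4: ready={D,E,F,G} → run E
t=5: ready={D,E,F,G,H} → run E
t=6: ready={D,E,F,G,H} → run E
t=7: ready={D,E,F,G,H} → run E
t=8: ready={D,E,F,G,H} → run E
t=9: ready={D,E,F,G,H} → run E
t=10: ready={D,F,G,H} → run F
t=11: ready={D,F,G,H} → run F
t=12: ready={D,F,G,H} → run F
t=13: ready={D,F,G,H} → run F
t=14: ready={D,F,G,H} → run F
t=15: ready={D,F,G,H} → run F
t=16: ready={D,G,H} → run D
t=17: ready={D,G,H} → run D
t=18: ready={D,G,H} → run D
t=19: ready={D,G,H} → run D
t=20: ready={D,G,H} → run D
t=21: ready={G,H} → run H
t=22: ready={G,H} → run H
t=23: ready={G,H} → run H
t=24: ready={G,H} → run H
t=25: ready={G,H} → run H
t=26: ready={G} → run G
t=27: ready={G} → run G
t=28: ready={G} → run G
t=29: ready={G} → run G
t=30: (idle)
t=31: (idle)
t=32: (idle)
t=33: (idle)
t=34: (idle)

context switches = 6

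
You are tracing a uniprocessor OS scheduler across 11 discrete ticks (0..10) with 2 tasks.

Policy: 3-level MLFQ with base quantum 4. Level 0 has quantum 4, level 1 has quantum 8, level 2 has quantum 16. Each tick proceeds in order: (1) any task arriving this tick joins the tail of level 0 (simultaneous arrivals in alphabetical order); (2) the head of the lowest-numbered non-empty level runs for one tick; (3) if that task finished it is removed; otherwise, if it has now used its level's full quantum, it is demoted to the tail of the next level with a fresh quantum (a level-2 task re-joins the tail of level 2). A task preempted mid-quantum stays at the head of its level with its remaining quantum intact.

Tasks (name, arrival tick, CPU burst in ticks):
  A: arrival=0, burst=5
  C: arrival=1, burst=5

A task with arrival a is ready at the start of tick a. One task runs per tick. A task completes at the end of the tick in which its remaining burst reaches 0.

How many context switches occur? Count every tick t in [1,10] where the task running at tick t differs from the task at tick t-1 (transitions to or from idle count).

context switches = 4

t=0: L0/L1/L2 = A/-/- → run A
t=1: L0/L1/L2 = AC/-/- → run A
t=2: L0/L1/L2 = AC/-/- → run A
t=3: L0/L1/L2 = AC/-/- → run A
t=4: L0/L1/L2 = C/A/- → run C
t=5: L0/L1/L2 = C/A/- → run C
t=6: L0/L1/L2 = C/A/- → run C
t=7: L0/L1/L2 = C/A/- → run C
t=8: L0/L1/L2 = -/AC/- → run A
t=9: L0/L1/L2 = -/C/- → run C
t=10: (idle)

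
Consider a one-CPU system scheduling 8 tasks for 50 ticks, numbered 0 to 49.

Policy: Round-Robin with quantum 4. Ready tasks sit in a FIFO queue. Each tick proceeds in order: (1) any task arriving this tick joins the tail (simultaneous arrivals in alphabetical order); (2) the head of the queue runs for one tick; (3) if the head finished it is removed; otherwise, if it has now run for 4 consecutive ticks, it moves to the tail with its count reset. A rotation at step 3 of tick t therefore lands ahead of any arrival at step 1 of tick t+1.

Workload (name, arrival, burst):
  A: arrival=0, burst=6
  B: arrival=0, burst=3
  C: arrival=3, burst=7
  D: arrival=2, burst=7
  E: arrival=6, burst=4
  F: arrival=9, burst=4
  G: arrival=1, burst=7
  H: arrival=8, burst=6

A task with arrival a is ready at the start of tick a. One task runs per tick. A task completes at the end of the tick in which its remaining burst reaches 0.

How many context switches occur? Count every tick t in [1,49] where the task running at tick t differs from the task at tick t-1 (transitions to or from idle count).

context switches = 13

t=0: queue=[A,B] q_used=0 → run A
t=1: queue=[A,B,G] q_used=1 → run A
t=2: queue=[A,B,G,D] q_used=2 → run A
t=3: queue=[A,B,G,D,C] q_used=3 → run A
t=4: queue=[B,G,D,C,A] q_used=0 → run B
t=5: queue=[B,G,D,C,A] q_used=1 → run B
t=6: queue=[B,G,D,C,A,E] q_used=2 → run B
t=7: queue=[G,D,C,A,E] q_used=0 → run G
t=8: queue=[G,D,C,A,E,H] q_used=1 → run G
t=9: queue=[G,D,C,A,E,H,F] q_used=2 → run G
t=10: queue=[G,D,C,A,E,H,F] q_used=3 → run G
t=11: queue=[D,C,A,E,H,F,G] q_used=0 → run D
t=12: queue=[D,C,A,E,H,F,G] q_used=1 → run D
t=13: queue=[D,C,A,E,H,F,G] q_used=2 → run D
t=14: queue=[D,C,A,E,H,F,G] q_used=3 → run D
t=15: queue=[C,A,E,H,F,G,D] q_used=0 → run C
t=16: queue=[C,A,E,H,F,G,D] q_used=1 → run C
t=17: queue=[C,A,E,H,F,G,D] q_used=2 → run C
t=18: queue=[C,A,E,H,F,G,D] q_used=3 → run C
t=19: queue=[A,E,H,F,G,D,C] q_used=0 → run A
t=20: queue=[A,E,H,F,G,D,C] q_used=1 → run A
t=21: queue=[E,H,F,G,D,C] q_used=0 → run E
t=22: queue=[E,H,F,G,D,C] q_used=1 → run E
t=23: queue=[E,H,F,G,D,C] q_used=2 → run E
t=24: queue=[E,H,F,G,D,C] q_used=3 → run E
t=25: queue=[H,F,G,D,C] q_used=0 → run H
t=26: queue=[H,F,G,D,C] q_used=1 → run H
t=27: queue=[H,F,G,D,C] q_used=2 → run H
t=28: queue=[H,F,G,D,C] q_used=3 → run H
t=29: queue=[F,G,D,C,H] q_used=0 → run F
t=30: queue=[F,G,D,C,H] q_used=1 → run F
t=31: queue=[F,G,D,C,H] q_used=2 → run F
t=32: queue=[F,G,D,C,H] q_used=3 → run F
t=33: queue=[G,D,C,H] q_used=0 → run G
t=34: queue=[G,D,C,H] q_used=1 → run G
t=35: queue=[G,D,C,H] q_used=2 → run G
t=36: queue=[D,C,H] q_used=0 → run D
t=37: queue=[D,C,H] q_used=1 → run D
t=38: queue=[D,C,H] q_used=2 → run D
t=39: queue=[C,H] q_used=0 → run C
t=40: queue=[C,H] q_used=1 → run C
t=41: queue=[C,H] q_used=2 → run C
t=42: queue=[H] q_used=0 → run H
t=43: queue=[H] q_used=1 → run H
t=44: (idle)
t=45: (idle)
t=46: (idle)
t=47: (idle)
t=48: (idle)
t=49: (idle)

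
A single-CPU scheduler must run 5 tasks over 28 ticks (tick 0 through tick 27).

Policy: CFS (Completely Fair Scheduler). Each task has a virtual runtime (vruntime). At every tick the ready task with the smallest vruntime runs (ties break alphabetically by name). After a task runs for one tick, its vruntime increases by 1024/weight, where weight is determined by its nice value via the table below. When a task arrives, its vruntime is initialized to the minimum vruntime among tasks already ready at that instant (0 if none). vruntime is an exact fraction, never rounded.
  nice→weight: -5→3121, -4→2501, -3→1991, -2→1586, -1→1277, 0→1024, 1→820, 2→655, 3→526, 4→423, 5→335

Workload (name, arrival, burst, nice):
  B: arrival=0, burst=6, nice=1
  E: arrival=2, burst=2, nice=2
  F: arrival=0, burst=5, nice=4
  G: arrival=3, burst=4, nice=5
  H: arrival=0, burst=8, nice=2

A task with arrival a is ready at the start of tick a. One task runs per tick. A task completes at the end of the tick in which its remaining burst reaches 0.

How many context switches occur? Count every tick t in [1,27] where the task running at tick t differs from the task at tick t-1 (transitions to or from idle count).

t=0: vr[B=0 F=0 H=0] → run B
t=1: vr[B=256/205 F=0 H=0] → run F
t=2: vr[B=256/205 E=0 F=1024/423 H=0] → run E
t=3: vr[B=256/205 E=1024/655 F=1024/423 G=0 H=0] → run G
t=4: vr[B=256/205 E=1024/655 F=1024/423 G=1024/335 H=0] → run H
t=5: vr[B=256/205 E=1024/655 F=1024/423 G=1024/335 H=1024/655] → run B
t=6: vr[B=512/205 E=1024/655 F=1024/423 G=1024/335 H=1024/655] → run E
t=7: vr[B=512/205 F=1024/423 G=1024/335 H=1024/655] → run H
t=8: vr[B=512/205 F=1024/423 G=1024/335 H=2048/655] → run F
t=9: vr[B=512/205 F=2048/423 G=1024/335 H=2048/655] → run B
t=10: vr[B=768/205 F=2048/423 G=1024/335 H=2048/655] → run G
t=11: vr[B=768/205 F=2048/423 G=2048/335 H=2048/655] → run H
t=12: vr[B=768/205 F=2048/423 G=2048/335 H=3072/655] → run B
t=13: vr[B=1024/205 F=2048/423 G=2048/335 H=3072/655] → run H
t=14: vr[B=1024/205 F=2048/423 G=2048/335 H=4096/655] → run F
t=15: vr[B=1024/205 F=1024/141 G=2048/335 H=4096/655] → run B
t=16: vr[B=256/41 F=1024/141 G=2048/335 H=4096/655] → run G
t=17: vr[B=256/41 F=1024/141 G=3072/335 H=4096/655] → run B
t=18: vr[F=1024/141 G=3072/335 H=4096/655] → run H
t=19: vr[F=1024/141 G=3072/335 H=1024/131] → run F
t=20: vr[F=4096/423 G=3072/335 H=1024/131] → run H
t=21: vr[F=4096/423 G=3072/335 H=6144/655] → run G
t=22: vr[F=4096/423 H=6144/655] → run H
t=23: vr[F=4096/423 H=7168/655] → run F
t=24: vr[H=7168/655] → run H
t=25: (idle)
t=26: (idle)
t=27: (idle)

context switches = 25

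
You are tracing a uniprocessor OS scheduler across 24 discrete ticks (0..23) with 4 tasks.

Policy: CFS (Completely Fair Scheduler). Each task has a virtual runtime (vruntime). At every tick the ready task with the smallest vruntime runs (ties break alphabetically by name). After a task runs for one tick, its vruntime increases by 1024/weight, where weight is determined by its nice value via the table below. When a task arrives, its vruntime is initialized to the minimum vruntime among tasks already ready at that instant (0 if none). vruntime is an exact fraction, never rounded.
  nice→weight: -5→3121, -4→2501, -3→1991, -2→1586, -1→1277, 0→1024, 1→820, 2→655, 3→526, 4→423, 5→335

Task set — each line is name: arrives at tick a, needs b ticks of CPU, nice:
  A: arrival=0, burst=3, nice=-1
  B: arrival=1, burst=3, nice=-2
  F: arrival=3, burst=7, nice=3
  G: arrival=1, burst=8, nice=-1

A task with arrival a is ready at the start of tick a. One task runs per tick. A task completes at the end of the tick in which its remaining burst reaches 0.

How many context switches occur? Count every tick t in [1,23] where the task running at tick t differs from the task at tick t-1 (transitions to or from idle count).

t=0: vr[A=0] → run A
t=1: vr[A=1024/1277 B=1024/1277 G=1024/1277] → run A
t=2: vr[A=2048/1277 B=1024/1277 G=1024/1277] → run B
t=3: vr[A=2048/1277 B=1465856/1012661 F=1024/1277 G=1024/1277] → run F
t=4: vr[A=2048/1277 B=1465856/1012661 F=923136/335851 G=1024/1277] → run G
t=5: vr[A=2048/1277 B=1465856/1012661 F=923136/335851 G=2048/1277] → run B
t=6: vr[A=2048/1277 B=2119680/1012661 F=923136/335851 G=2048/1277] → run A
t=7: vr[B=2119680/1012661 F=923136/335851 G=2048/1277] → run G
t=8: vr[B=2119680/1012661 F=923136/335851 G=3072/1277] → run B
t=9: vr[F=923136/335851 G=3072/1277] → run G
t=10: vr[F=923136/335851 G=4096/1277] → run F
t=11: vr[F=1576960/335851 G=4096/1277] → run G
t=12: vr[F=1576960/335851 G=5120/1277] → run G
t=13: vr[F=1576960/335851 G=6144/1277] → run F
t=14: vr[F=2230784/335851 G=6144/1277] → run G
t=15: vr[F=2230784/335851 G=7168/1277] → run G
t=16: vr[F=2230784/335851 G=8192/1277] → run G
t=17: vr[F=2230784/335851] → run F
t=18: vr[F=2884608/335851] → run F
t=19: vr[F=3538432/335851] → run F
t=20: vr[F=4192256/335851] → run F
t=21: (idle)
t=22: (idle)
t=23: (idle)

context switches = 14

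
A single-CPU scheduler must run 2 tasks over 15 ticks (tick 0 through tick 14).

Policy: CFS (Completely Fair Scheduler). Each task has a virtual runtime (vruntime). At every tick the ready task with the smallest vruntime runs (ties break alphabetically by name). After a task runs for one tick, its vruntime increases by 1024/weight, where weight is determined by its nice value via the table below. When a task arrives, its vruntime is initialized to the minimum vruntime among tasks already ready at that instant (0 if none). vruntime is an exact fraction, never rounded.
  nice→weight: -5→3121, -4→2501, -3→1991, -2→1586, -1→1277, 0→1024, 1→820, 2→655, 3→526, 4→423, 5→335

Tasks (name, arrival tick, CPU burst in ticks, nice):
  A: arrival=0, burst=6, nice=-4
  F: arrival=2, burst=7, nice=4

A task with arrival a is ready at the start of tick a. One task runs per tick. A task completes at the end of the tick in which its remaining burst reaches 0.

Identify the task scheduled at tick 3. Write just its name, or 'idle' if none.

t=0: vr[A=0] → run A
t=1: vr[A=1024/2501] → run A
t=2: vr[A=2048/2501 F=2048/2501] → run A
t=3: vr[A=3072/2501 F=2048/2501] → run F
t=4: vr[A=3072/2501 F=3427328/1057923] → run A
t=5: vr[A=4096/2501 F=3427328/1057923] → run A
t=6: vr[A=5120/2501 F=3427328/1057923] → run A
t=7: vr[F=3427328/1057923] → run F
t=8: vr[F=5988352/1057923] → run F
t=9: vr[F=2849792/352641] → run F
t=10: vr[F=11110400/1057923] → run F
t=11: vr[F=13671424/1057923] → run F
t=12: vr[F=5410816/352641] → run F
t=13: (idle)
t=14: (idle)

running at tick 3 = F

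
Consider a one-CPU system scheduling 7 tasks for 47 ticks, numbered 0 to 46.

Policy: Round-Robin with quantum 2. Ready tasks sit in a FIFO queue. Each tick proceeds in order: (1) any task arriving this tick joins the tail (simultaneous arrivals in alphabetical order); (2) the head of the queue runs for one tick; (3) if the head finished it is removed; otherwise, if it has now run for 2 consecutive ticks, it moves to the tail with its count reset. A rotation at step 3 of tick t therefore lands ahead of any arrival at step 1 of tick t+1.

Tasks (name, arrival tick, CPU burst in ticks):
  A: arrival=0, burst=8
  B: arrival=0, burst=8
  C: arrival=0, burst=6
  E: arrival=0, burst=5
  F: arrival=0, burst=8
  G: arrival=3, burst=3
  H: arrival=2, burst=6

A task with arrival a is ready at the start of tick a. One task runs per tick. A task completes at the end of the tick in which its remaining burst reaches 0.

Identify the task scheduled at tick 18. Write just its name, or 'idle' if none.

running at tick 18 = C

t=0: queue=[A,B,C,E,F] q_used=0 → run A
t=1: queue=[A,B,C,E,F] q_used=1 → run A
t=2: queue=[B,C,E,F,A,H] q_used=0 → run B
t=3: queue=[B,C,E,F,A,H,G] q_used=1 → run B
t=4: queue=[C,E,F,A,H,G,B] q_used=0 → run C
t=5: queue=[C,E,F,A,H,G,B] q_used=1 → run C
t=6: queue=[E,F,A,H,G,B,C] q_used=0 → run E
t=7: queue=[E,F,A,H,G,B,C] q_used=1 → run E
t=8: queue=[F,A,H,G,B,C,E] q_used=0 → run F
t=9: queue=[F,A,H,G,B,C,E] q_used=1 → run F
t=10: queue=[A,H,G,B,C,E,F] q_used=0 → run A
t=11: queue=[A,H,G,B,C,E,F] q_used=1 → run A
t=12: queue=[H,G,B,C,E,F,A] q_used=0 → run H
t=13: queue=[H,G,B,C,E,F,A] q_used=1 → run H
t=14: queue=[G,B,C,E,F,A,H] q_used=0 → run G
t=15: queue=[G,B,C,E,F,A,H] q_used=1 → run G
t=16: queue=[B,C,E,F,A,H,G] q_used=0 → run B
t=17: queue=[B,C,E,F,A,H,G] q_used=1 → run B
t=18: queue=[C,E,F,A,H,G,B] q_used=0 → run C
t=19: queue=[C,E,F,A,H,G,B] q_used=1 → run C
t=20: queue=[E,F,A,H,G,B,C] q_used=0 → run E
t=21: queue=[E,F,A,H,G,B,C] q_used=1 → run E
t=22: queue=[F,A,H,G,B,C,E] q_used=0 → run F
t=23: queue=[F,A,H,G,B,C,E] q_used=1 → run F
t=24: queue=[A,H,G,B,C,E,F] q_used=0 → run A
t=25: queue=[A,H,G,B,C,E,F] q_used=1 → run A
t=26: queue=[H,G,B,C,E,F,A] q_used=0 → run H
t=27: queue=[H,G,B,C,E,F,A] q_used=1 → run H
t=28: queue=[G,B,C,E,F,A,H] q_used=0 → run G
t=29: queue=[B,C,E,F,A,H] q_used=0 → run B
t=30: queue=[B,C,E,F,A,H] q_used=1 → run B
t=31: queue=[C,E,F,A,H,B] q_used=0 → run C
t=32: queue=[C,E,F,A,H,B] q_used=1 → run C
t=33: queue=[E,F,A,H,B] q_used=0 → run E
t=34: queue=[F,A,H,B] q_used=0 → run F
t=35: queue=[F,A,H,B] q_used=1 → run F
t=36: queue=[A,H,B,F] q_used=0 → run A
t=37: queue=[A,H,B,F] q_used=1 → run A
t=38: queue=[H,B,F] q_used=0 → run H
t=39: queue=[H,B,F] q_used=1 → run H
t=40: queue=[B,F] q_used=0 → run B
t=41: queue=[B,F] q_used=1 → run B
t=42: queue=[F] q_used=0 → run F
t=43: queue=[F] q_used=1 → run F
t=44: (idle)
t=45: (idle)
t=46: (idle)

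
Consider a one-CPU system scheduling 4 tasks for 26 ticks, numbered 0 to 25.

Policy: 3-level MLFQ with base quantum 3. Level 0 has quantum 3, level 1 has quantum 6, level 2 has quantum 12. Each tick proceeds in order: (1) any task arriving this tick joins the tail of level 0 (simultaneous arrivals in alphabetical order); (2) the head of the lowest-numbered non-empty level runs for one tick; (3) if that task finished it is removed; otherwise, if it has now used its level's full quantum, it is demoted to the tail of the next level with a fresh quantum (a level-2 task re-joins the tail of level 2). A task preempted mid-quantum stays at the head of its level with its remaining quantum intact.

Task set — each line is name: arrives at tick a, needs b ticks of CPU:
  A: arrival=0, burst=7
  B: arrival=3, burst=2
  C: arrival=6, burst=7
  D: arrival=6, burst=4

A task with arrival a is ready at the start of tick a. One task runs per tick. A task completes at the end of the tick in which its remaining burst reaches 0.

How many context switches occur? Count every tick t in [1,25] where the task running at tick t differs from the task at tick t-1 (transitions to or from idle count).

t=0: L0/L1/L2 = A/-/- → run A
t=1: L0/L1/L2 = A/-/- → run A
t=2: L0/L1/L2 = A/-/- → run A
t=3: L0/L1/L2 = B/A/- → run B
t=4: L0/L1/L2 = B/A/- → run B
t=5: L0/L1/L2 = -/A/- → run A
t=6: L0/L1/L2 = CD/A/- → run C
t=7: L0/L1/L2 = CD/A/- → run C
t=8: L0/L1/L2 = CD/A/- → run C
t=9: L0/L1/L2 = D/AC/- → run D
t=10: L0/L1/L2 = D/AC/- → run D
t=11: L0/L1/L2 = D/AC/- → run D
t=12: L0/L1/L2 = -/ACD/- → run A
t=13: L0/L1/L2 = -/ACD/- → run A
t=14: L0/L1/L2 = -/ACD/- → run A
t=15: L0/L1/L2 = -/CD/- → run C
t=16: L0/L1/L2 = -/CD/- → run C
t=17: L0/L1/L2 = -/CD/- → run C
t=18: L0/L1/L2 = -/CD/- → run C
t=19: L0/L1/L2 = -/D/- → run D
t=20: (idle)
t=21: (idle)
t=22: (idle)
t=23: (idle)
t=24: (idle)
t=25: (idle)

context switches = 8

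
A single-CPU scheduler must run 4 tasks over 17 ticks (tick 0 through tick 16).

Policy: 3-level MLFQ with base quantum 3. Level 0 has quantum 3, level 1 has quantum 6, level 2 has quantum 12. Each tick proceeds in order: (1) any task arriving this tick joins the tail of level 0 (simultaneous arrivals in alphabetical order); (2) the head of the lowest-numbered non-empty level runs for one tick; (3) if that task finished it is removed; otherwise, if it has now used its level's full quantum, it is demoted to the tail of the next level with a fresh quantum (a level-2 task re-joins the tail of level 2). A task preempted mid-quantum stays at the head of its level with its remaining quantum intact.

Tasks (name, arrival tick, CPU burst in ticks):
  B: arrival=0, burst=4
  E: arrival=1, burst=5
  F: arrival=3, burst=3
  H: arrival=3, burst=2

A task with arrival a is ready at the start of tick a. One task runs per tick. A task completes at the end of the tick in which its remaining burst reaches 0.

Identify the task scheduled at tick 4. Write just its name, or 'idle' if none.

running at tick 4 = E

t=0: L0/L1/L2 = B/-/- → run B
t=1: L0/L1/L2 = BE/-/- → run B
t=2: L0/L1/L2 = BE/-/- → run B
t=3: L0/L1/L2 = EFH/B/- → run E
t=4: L0/L1/L2 = EFH/B/- → run E
t=5: L0/L1/L2 = EFH/B/- → run E
t=6: L0/L1/L2 = FH/BE/- → run F
t=7: L0/L1/L2 = FH/BE/- → run F
t=8: L0/L1/L2 = FH/BE/- → run F
t=9: L0/L1/L2 = H/BE/- → run H
t=10: L0/L1/L2 = H/BE/- → run H
t=11: L0/L1/L2 = -/BE/- → run B
t=12: L0/L1/L2 = -/E/- → run E
t=13: L0/L1/L2 = -/E/- → run E
t=14: (idle)
t=15: (idle)
t=16: (idle)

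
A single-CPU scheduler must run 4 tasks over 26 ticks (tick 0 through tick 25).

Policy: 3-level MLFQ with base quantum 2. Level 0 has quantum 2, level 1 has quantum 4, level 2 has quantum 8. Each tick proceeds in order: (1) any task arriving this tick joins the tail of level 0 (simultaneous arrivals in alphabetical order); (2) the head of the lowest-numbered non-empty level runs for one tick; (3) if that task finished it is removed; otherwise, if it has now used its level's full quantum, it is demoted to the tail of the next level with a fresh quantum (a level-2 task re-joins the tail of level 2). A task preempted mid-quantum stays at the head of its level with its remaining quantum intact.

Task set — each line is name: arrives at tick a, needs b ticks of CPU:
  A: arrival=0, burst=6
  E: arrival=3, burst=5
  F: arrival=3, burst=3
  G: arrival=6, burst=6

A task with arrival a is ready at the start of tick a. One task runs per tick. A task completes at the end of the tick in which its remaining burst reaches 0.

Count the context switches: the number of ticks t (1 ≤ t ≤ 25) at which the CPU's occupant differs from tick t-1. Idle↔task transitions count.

context switches = 8

t=0: L0/L1/L2 = A/-/- → run A
t=1: L0/L1/L2 = A/-/- → run A
t=2: L0/L1/L2 = -/A/- → run A
t=3: L0/L1/L2 = EF/A/- → run E
t=4: L0/L1/L2 = EF/A/- → run E
t=5: L0/L1/L2 = F/AE/- → run F
t=6: L0/L1/L2 = FG/AE/- → run F
t=7: L0/L1/L2 = G/AEF/- → run G
t=8: L0/L1/L2 = G/AEF/- → run G
t=9: L0/L1/L2 = -/AEFG/- → run A
t=10: L0/L1/L2 = -/AEFG/- → run A
t=11: L0/L1/L2 = -/AEFG/- → run A
t=12: L0/L1/L2 = -/EFG/- → run E
t=13: L0/L1/L2 = -/EFG/- → run E
t=14: L0/L1/L2 = -/EFG/- → run E
t=15: L0/L1/L2 = -/FG/- → run F
t=16: L0/L1/L2 = -/G/- → run G
t=17: L0/L1/L2 = -/G/- → run G
t=18: L0/L1/L2 = -/G/- → run G
t=19: L0/L1/L2 = -/G/- → run G
t=20: (idle)
t=21: (idle)
t=22: (idle)
t=23: (idle)
t=24: (idle)
t=25: (idle)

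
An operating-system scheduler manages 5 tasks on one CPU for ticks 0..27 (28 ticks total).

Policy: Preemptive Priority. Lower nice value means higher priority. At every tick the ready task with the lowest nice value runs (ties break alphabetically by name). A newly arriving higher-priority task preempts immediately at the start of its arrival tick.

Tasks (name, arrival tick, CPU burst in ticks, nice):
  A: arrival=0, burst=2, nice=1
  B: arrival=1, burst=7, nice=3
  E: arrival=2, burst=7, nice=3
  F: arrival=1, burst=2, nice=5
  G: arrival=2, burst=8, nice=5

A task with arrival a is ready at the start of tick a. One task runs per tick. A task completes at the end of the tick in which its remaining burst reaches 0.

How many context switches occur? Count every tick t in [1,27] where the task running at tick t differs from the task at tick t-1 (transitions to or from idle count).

context switches = 5

t=0: ready={A} → run A
t=1: ready={A,B,F} → run A
t=2: ready={B,E,F,G} → run B
t=3: ready={B,E,F,G} → run B
t=4: ready={B,E,F,G} → run B
t=5: ready={B,E,F,G} → run B
t=6: ready={B,E,F,G} → run B
t=7: ready={B,E,F,G} → run B
t=8: ready={B,E,F,G} → run B
t=9: ready={E,F,G} → run E
t=10: ready={E,F,G} → run E
t=11: ready={E,F,G} → run E
t=12: ready={E,F,G} → run E
t=13: ready={E,F,G} → run E
t=14: ready={E,F,G} → run E
t=15: ready={E,F,G} → run E
t=16: ready={F,G} → run F
t=17: ready={F,G} → run F
t=18: ready={G} → run G
t=19: ready={G} → run G
t=20: ready={G} → run G
t=21: ready={G} → run G
t=22: ready={G} → run G
t=23: ready={G} → run G
t=24: ready={G} → run G
t=25: ready={G} → run G
t=26: (idle)
t=27: (idle)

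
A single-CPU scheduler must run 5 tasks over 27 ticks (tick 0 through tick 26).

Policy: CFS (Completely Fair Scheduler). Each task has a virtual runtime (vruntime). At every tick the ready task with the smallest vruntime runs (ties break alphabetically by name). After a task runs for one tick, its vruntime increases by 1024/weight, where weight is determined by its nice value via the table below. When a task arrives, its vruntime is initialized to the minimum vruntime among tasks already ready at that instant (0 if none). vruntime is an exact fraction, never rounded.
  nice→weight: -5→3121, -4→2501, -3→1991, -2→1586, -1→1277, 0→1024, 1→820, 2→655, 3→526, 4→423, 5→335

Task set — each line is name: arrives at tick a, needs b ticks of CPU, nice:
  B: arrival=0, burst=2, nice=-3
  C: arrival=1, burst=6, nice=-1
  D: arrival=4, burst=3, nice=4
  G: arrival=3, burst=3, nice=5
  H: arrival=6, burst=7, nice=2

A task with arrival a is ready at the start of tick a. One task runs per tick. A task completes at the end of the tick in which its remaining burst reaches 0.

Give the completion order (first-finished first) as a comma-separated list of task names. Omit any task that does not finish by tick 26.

completion order = B, C, D, G, H

t=0: vr[B=0] → run B
t=1: vr[B=1024/1991 C=1024/1991] → run B
t=2: vr[C=1024/1991] → run C
t=3: vr[C=3346432/2542507 G=3346432/2542507] → run C
t=4: vr[C=5385216/2542507 D=3346432/2542507 G=3346432/2542507] → run D
t=5: vr[C=5385216/2542507 D=4019067904/1075480461 G=3346432/2542507] → run G
t=6: vr[C=5385216/2542507 D=4019067904/1075480461 G=3724581888/851739845 H=5385216/2542507] → run C
t=7: vr[C=7424000/2542507 D=4019067904/1075480461 G=3724581888/851739845 H=5385216/2542507] → run H
t=8: vr[C=7424000/2542507 D=4019067904/1075480461 G=3724581888/851739845 H=6130843648/1665342085] → run C
t=9: vr[C=9462784/2542507 D=4019067904/1075480461 G=3724581888/851739845 H=6130843648/1665342085] → run H
t=10: vr[C=9462784/2542507 D=4019067904/1075480461 G=3724581888/851739845 H=8734370816/1665342085] → run C
t=11: vr[C=11501568/2542507 D=4019067904/1075480461 G=3724581888/851739845 H=8734370816/1665342085] → run D
t=12: vr[C=11501568/2542507 D=6622595072/1075480461 G=3724581888/851739845 H=8734370816/1665342085] → run G
t=13: vr[C=11501568/2542507 D=6622595072/1075480461 G=6328109056/851739845 H=8734370816/1665342085] → run C
t=14: vr[D=6622595072/1075480461 G=6328109056/851739845 H=8734370816/1665342085] → run H
t=15: vr[D=6622595072/1075480461 G=6328109056/851739845 H=11337897984/1665342085] → run D
t=16: vr[G=6328109056/851739845 H=11337897984/1665342085] → run H
t=17: vr[G=6328109056/851739845 H=13941425152/1665342085] → run G
t=18: vr[H=13941425152/1665342085] → run H
t=19: vr[H=3308990464/333068417] → run H
t=20: vr[H=19148479488/1665342085] → run H
t=21: (idle)
t=22: (idle)
t=23: (idle)
t=24: (idle)
t=25: (idle)
t=26: (idle)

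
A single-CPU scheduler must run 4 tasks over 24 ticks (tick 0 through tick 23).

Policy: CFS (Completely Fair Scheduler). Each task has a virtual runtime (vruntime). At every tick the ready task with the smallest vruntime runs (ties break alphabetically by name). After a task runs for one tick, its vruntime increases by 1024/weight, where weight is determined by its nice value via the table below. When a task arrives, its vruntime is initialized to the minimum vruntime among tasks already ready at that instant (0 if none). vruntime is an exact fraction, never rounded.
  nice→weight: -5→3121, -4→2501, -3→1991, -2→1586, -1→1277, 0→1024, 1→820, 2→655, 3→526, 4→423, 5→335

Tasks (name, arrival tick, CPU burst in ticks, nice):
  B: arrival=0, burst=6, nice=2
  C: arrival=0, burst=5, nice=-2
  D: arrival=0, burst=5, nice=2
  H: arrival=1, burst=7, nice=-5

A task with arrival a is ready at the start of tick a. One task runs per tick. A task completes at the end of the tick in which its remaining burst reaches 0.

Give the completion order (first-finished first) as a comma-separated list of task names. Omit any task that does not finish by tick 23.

completion order = H, C, D, B

t=0: vr[B=0 C=0 D=0] → run B
t=1: vr[B=1024/655 C=0 D=0 H=0] → run C
t=2: vr[B=1024/655 C=512/793 D=0 H=0] → run D
t=3: vr[B=1024/655 C=512/793 D=1024/655 H=0] → run H
t=4: vr[B=1024/655 C=512/793 D=1024/655 H=1024/3121] → run H
t=5: vr[B=1024/655 C=512/793 D=1024/655 H=2048/3121] → run C
t=6: vr[B=1024/655 C=1024/793 D=1024/655 H=2048/3121] → run H
t=7: vr[B=1024/655 C=1024/793 D=1024/655 H=3072/3121] → run H
t=8: vr[B=1024/655 C=1024/793 D=1024/655 H=4096/3121] → run C
t=9: vr[B=1024/655 C=1536/793 D=1024/655 H=4096/3121] → run H
t=10: vr[B=1024/655 C=1536/793 D=1024/655 H=5120/3121] → run B
t=11: vr[B=2048/655 C=1536/793 D=1024/655 H=5120/3121] → run D
t=12: vr[B=2048/655 C=1536/793 D=2048/655 H=5120/3121] → run H
t=13: vr[B=2048/655 C=1536/793 D=2048/655 H=6144/3121] → run C
t=14: vr[B=2048/655 C=2048/793 D=2048/655 H=6144/3121] → run H
t=15: vr[B=2048/655 C=2048/793 D=2048/655] → run C
t=16: vr[B=2048/655 D=2048/655] → run B
t=17: vr[B=3072/655 D=2048/655] → run D
t=18: vr[B=3072/655 D=3072/655] → run B
t=19: vr[B=4096/655 D=3072/655] → run D
t=20: vr[B=4096/655 D=4096/655] → run B
t=21: vr[B=1024/131 D=4096/655] → run D
t=22: vr[B=1024/131] → run B
t=23: (idle)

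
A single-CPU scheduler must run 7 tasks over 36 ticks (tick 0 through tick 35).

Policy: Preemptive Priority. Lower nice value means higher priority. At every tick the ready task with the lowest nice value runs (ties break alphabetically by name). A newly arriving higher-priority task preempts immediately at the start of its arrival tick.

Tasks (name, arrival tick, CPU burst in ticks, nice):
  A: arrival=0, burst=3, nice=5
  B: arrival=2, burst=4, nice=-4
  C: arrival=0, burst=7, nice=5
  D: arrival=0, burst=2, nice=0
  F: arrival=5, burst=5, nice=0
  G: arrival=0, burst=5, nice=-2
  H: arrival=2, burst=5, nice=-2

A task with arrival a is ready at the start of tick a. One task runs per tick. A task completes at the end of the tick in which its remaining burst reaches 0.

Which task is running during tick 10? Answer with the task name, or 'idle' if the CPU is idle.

running at tick 10 = H

t=0: ready={A,C,D,G} → run G
t=1: ready={A,C,D,G} → run G
t=2: ready={A,B,C,D,G,H} → run B
t=3: ready={A,B,C,D,G,H} → run B
t=4: ready={A,B,C,D,G,H} → run B
t=5: ready={A,B,C,D,F,G,H} → run B
t=6: ready={A,C,D,F,G,H} → run G
t=7: ready={A,C,D,F,G,H} → run G
t=8: ready={A,C,D,F,G,H} → run G
t=9: ready={A,C,D,F,H} → run H
t=10: ready={A,C,D,F,H} → run H
t=11: ready={A,C,D,F,H} → run H
t=12: ready={A,C,D,F,H} → run H
t=13: ready={A,C,D,F,H} → run H
t=14: ready={A,C,D,F} → run D
t=15: ready={A,C,D,F} → run D
t=16: ready={A,C,F} → run F
t=17: ready={A,C,F} → run F
t=18: ready={A,C,F} → run F
t=19: ready={A,C,F} → run F
t=20: ready={A,C,F} → run F
t=21: ready={A,C} → run A
t=22: ready={A,C} → run A
t=23: ready={A,C} → run A
t=24: ready={C} → run C
t=25: ready={C} → run C
t=26: ready={C} → run C
t=27: ready={C} → run C
t=28: ready={C} → run C
t=29: ready={C} → run C
t=30: ready={C} → run C
t=31: (idle)
t=32: (idle)
t=33: (idle)
t=34: (idle)
t=35: (idle)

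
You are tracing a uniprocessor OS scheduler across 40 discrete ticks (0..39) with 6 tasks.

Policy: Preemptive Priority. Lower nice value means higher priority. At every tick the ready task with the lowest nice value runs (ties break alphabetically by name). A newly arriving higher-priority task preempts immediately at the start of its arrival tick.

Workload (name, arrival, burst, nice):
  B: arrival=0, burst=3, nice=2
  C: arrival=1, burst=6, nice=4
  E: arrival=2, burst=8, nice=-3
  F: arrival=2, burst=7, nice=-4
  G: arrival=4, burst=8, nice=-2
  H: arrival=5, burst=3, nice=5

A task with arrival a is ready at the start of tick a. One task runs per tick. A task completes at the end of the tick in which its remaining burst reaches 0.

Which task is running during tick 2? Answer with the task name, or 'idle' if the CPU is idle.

running at tick 2 = F

t=0: ready={B} → run B
t=1: ready={B,C} → run B
t=2: ready={B,C,E,F} → run F
t=3: ready={B,C,E,F} → run F
t=4: ready={B,C,E,F,G} → run F
t=5: ready={B,C,E,F,G,H} → run F
t=6: ready={B,C,E,F,G,H} → run F
t=7: ready={B,C,E,F,G,H} → run F
t=8: ready={B,C,E,F,G,H} → run F
t=9: ready={B,C,E,G,H} → run E
t=10: ready={B,C,E,G,H} → run E
t=11: ready={B,C,E,G,H} → run E
t=12: ready={B,C,E,G,H} → run E
t=13: ready={B,C,E,G,H} → run E
t=14: ready={B,C,E,G,H} → run E
t=15: ready={B,C,E,G,H} → run E
t=16: ready={B,C,E,G,H} → run E
t=17: ready={B,C,G,H} → run G
t=18: ready={B,C,G,H} → run G
t=19: ready={B,C,G,H} → run G
t=20: ready={B,C,G,H} → run G
t=21: ready={B,C,G,H} → run G
t=22: ready={B,C,G,H} → run G
t=23: ready={B,C,G,H} → run G
t=24: ready={B,C,G,H} → run G
t=25: ready={B,C,H} → run B
t=26: ready={C,H} → run C
t=27: ready={C,H} → run C
t=28: ready={C,H} → run C
t=29: ready={C,H} → run C
t=30: ready={C,H} → run C
t=31: ready={C,H} → run C
t=32: ready={H} → run H
t=33: ready={H} → run H
t=34: ready={H} → run H
t=35: (idle)
t=36: (idle)
t=37: (idle)
t=38: (idle)
t=39: (idle)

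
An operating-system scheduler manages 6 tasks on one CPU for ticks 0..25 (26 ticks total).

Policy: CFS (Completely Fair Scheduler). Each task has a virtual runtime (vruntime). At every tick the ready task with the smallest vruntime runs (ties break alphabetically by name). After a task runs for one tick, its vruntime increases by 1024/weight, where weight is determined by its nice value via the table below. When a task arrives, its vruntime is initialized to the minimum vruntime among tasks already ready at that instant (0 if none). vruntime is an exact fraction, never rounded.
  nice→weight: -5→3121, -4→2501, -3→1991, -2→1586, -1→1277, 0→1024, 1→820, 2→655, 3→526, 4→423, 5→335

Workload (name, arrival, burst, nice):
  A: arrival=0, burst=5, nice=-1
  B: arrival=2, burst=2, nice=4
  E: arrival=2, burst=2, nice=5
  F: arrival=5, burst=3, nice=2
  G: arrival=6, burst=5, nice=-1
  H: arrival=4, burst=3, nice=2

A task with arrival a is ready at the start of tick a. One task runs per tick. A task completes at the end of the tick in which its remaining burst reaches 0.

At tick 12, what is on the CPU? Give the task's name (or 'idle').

running at tick 12 = A

t=0: vr[A=0] → run A
t=1: vr[A=1024/1277] → run A
t=2: vr[A=2048/1277 B=2048/1277 E=2048/1277] → run A
t=3: vr[A=3072/1277 B=2048/1277 E=2048/1277] → run B
t=4: vr[A=3072/1277 B=2173952/540171 E=2048/1277 H=2048/1277] → run E
t=5: vr[A=3072/1277 B=2173952/540171 E=1993728/427795 F=2048/1277 H=2048/1277] → run F
t=6: vr[A=3072/1277 B=2173952/540171 E=1993728/427795 F=2649088/836435 G=2048/1277 H=2048/1277] → run G
t=7: vr[A=3072/1277 B=2173952/540171 E=1993728/427795 F=2649088/836435 G=3072/1277 H=2048/1277] → run H
t=8: vr[A=3072/1277 B=2173952/540171 E=1993728/427795 F=2649088/836435 G=3072/1277 H=2649088/836435] → run A
t=9: vr[A=4096/1277 B=2173952/540171 E=1993728/427795 F=2649088/836435 G=3072/1277 H=2649088/836435] → run G
t=10: vr[A=4096/1277 B=2173952/540171 E=1993728/427795 F=2649088/836435 G=4096/1277 H=2649088/836435] → run F
t=11: vr[A=4096/1277 B=2173952/540171 E=1993728/427795 F=3956736/836435 G=4096/1277 H=2649088/836435] → run H
t=12: vr[A=4096/1277 B=2173952/540171 E=1993728/427795 F=3956736/836435 G=4096/1277 H=3956736/836435] → run A
t=13: vr[B=2173952/540171 E=1993728/427795 F=3956736/836435 G=4096/1277 H=3956736/836435] → run G
t=14: vr[B=2173952/540171 E=1993728/427795 F=3956736/836435 G=5120/1277 H=3956736/836435] → run G
t=15: vr[B=2173952/540171 E=1993728/427795 F=3956736/836435 G=6144/1277 H=3956736/836435] → run B
t=16: vr[E=1993728/427795 F=3956736/836435 G=6144/1277 H=3956736/836435] → run E
t=17: vr[F=3956736/836435 G=6144/1277 H=3956736/836435] → run F
t=18: vr[G=6144/1277 H=3956736/836435] → run H
t=19: vr[G=6144/1277] → run G
t=20: (idle)
t=21: (idle)
t=22: (idle)
t=23: (idle)
t=24: (idle)
t=25: (idle)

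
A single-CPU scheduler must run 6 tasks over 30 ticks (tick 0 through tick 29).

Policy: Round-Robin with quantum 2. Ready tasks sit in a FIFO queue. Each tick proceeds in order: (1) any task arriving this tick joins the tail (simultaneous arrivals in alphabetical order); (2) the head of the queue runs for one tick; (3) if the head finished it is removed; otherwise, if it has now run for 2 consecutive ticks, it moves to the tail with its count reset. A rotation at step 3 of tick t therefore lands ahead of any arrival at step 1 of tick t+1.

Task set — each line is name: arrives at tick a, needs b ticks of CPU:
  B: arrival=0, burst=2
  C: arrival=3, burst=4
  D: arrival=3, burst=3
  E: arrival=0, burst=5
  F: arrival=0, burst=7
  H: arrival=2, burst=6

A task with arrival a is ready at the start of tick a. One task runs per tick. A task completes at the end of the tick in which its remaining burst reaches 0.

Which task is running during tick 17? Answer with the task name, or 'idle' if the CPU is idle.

t=0: queue=[B,E,F] q_used=0 → run B
t=1: queue=[B,E,F] q_used=1 → run B
t=2: queue=[E,F,H] q_used=0 → run E
t=3: queue=[E,F,H,C,D] q_used=1 → run E
t=4: queue=[F,H,C,D,E] q_used=0 → run F
t=5: queue=[F,H,C,D,E] q_used=1 → run F
t=6: queue=[H,C,D,E,F] q_used=0 → run H
t=7: queue=[H,C,D,E,F] q_used=1 → run H
t=8: queue=[C,D,E,F,H] q_used=0 → run C
t=9: queue=[C,D,E,F,H] q_used=1 → run C
t=10: queue=[D,E,F,H,C] q_used=0 → run D
t=11: queue=[D,E,F,H,C] q_used=1 → run D
t=12: queue=[E,F,H,C,D] q_used=0 → run E
t=13: queue=[E,F,H,C,D] q_used=1 → run E
t=14: queue=[F,H,C,D,E] q_used=0 → run F
t=15: queue=[F,H,C,D,E] q_used=1 → run F
t=16: queue=[H,C,D,E,F] q_used=0 → run H
t=17: queue=[H,C,D,E,F] q_used=1 → run H
t=18: queue=[C,D,E,F,H] q_used=0 → run C
t=19: queue=[C,D,E,F,H] q_used=1 → run C
t=20: queue=[D,E,F,H] q_used=0 → run D
t=21: queue=[E,F,H] q_used=0 → run E
t=22: queue=[F,H] q_used=0 → run F
t=23: queue=[F,H] q_used=1 → run F
t=24: queue=[H,F] q_used=0 → run H
t=25: queue=[H,F] q_used=1 → run H
t=26: queue=[F] q_used=0 → run F
t=27: (idle)
t=28: (idle)
t=29: (idle)

running at tick 17 = H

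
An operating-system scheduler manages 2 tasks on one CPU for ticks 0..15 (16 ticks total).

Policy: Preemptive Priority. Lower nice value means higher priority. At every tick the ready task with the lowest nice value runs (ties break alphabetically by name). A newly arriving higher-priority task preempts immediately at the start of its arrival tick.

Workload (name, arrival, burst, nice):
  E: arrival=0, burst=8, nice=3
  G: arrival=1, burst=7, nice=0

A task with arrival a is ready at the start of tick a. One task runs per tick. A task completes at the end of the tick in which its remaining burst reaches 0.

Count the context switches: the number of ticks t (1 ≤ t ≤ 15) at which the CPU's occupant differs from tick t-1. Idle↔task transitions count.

t=0: ready={E} → run E
t=1: ready={E,G} → run G
t=2: ready={E,G} → run G
t=3: ready={E,G} → run G
t=4: ready={E,G} → run G
t=5: ready={E,G} → run G
t=6: ready={E,G} → run G
t=7: ready={E,G} → run G
t=8: ready={E} → run E
t=9: ready={E} → run E
t=10: ready={E} → run E
t=11: ready={E} → run E
t=12: ready={E} → run E
t=13: ready={E} → run E
t=14: ready={E} → run E
t=15: (idle)

context switches = 3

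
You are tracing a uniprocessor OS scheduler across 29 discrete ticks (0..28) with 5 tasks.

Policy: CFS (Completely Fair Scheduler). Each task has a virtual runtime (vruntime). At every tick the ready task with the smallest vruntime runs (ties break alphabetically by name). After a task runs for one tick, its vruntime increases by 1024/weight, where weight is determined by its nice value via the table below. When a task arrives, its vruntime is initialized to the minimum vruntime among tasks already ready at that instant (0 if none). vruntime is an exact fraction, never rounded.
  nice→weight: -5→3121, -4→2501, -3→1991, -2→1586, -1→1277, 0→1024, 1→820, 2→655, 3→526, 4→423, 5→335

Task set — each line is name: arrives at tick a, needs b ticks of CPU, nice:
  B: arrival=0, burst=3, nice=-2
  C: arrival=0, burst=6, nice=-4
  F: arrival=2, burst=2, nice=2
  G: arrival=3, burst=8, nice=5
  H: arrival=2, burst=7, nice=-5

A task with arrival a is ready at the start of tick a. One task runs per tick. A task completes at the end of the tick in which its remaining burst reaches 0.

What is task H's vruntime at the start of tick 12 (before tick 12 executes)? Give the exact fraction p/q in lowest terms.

t=0: vr[B=0 C=0] → run B
t=1: vr[B=512/793 C=0] → run C
t=2: vr[B=512/793 C=1024/2501 F=1024/2501 H=1024/2501] → run C
t=3: vr[B=512/793 C=2048/2501 F=1024/2501 G=1024/2501 H=1024/2501] → run F
t=4: vr[B=512/793 C=2048/2501 F=3231744/1638155 G=1024/2501 H=1024/2501] → run G
t=5: vr[B=512/793 C=2048/2501 F=3231744/1638155 G=2904064/837835 H=1024/2501] → run H
t=6: vr[B=512/793 C=2048/2501 F=3231744/1638155 G=2904064/837835 H=5756928/7805621] → run B
t=7: vr[B=1024/793 C=2048/2501 F=3231744/1638155 G=2904064/837835 H=5756928/7805621] → run H
t=8: vr[B=1024/793 C=2048/2501 F=3231744/1638155 G=2904064/837835 H=8317952/7805621] → run C
t=9: vr[B=1024/793 C=3072/2501 F=3231744/1638155 G=2904064/837835 H=8317952/7805621] → run H
t=10: vr[B=1024/793 C=3072/2501 F=3231744/1638155 G=2904064/837835 H=10878976/7805621] → run C
t=11: vr[B=1024/793 C=4096/2501 F=3231744/1638155 G=2904064/837835 H=10878976/7805621] → run B
t=12: vr[C=4096/2501 F=3231744/1638155 G=2904064/837835 H=10878976/7805621] → run H
t=13: vr[C=4096/2501 F=3231744/1638155 G=2904064/837835 H=13440000/7805621] → run C
t=14: vr[C=5120/2501 F=3231744/1638155 G=2904064/837835 H=13440000/7805621] → run H
t=15: vr[C=5120/2501 F=3231744/1638155 G=2904064/837835 H=16001024/7805621] → run F
t=16: vr[C=5120/2501 G=2904064/837835 H=16001024/7805621] → run C
t=17: vr[G=2904064/837835 H=16001024/7805621] → run H
t=18: vr[G=2904064/837835 H=18562048/7805621] → run H
t=19: vr[G=2904064/837835] → run G
t=20: vr[G=5465088/837835] → run G
t=21: vr[G=8026112/837835] → run G
t=22: vr[G=10587136/837835] → run G
t=23: vr[G=2629632/167567] → run G
t=24: vr[G=15709184/837835] → run G
t=25: vr[G=18270208/837835] → run G
t=26: (idle)
t=27: (idle)
t=28: (idle)

vruntime(H, start of tick 12) = 10878976/7805621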